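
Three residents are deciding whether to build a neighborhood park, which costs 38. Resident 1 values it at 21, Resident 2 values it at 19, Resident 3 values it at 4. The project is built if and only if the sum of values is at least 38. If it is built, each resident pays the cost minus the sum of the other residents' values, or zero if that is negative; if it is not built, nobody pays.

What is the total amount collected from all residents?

Total value 44 ≥ cost 38, so it is built.
Resident 1: others sum to 23; max(0, 38 - 23) = 15.
Resident 2: others sum to 25; max(0, 38 - 25) = 13.
Resident 3: others sum to 40; max(0, 38 - 40) = 0.
Total collected = 15 + 13 + 0 = 28.

28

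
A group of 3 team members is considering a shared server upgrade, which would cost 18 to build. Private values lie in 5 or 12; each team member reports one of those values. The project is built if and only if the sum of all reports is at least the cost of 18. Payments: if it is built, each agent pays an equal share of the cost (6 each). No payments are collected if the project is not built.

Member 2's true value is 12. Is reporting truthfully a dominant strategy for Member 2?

Yes

Check each profile of the others' reports and compare truth against every alternative report.
Others report (5, 5): truth gives 6, best alternative gives 0.
Others report (5, 12): truth gives 6, best alternative gives 6.
Others report (12, 5): truth gives 6, best alternative gives 6.
Others report (12, 12): truth gives 6, best alternative gives 6.
In every case the truthful report is at least as good as any alternative, so it is a dominant strategy.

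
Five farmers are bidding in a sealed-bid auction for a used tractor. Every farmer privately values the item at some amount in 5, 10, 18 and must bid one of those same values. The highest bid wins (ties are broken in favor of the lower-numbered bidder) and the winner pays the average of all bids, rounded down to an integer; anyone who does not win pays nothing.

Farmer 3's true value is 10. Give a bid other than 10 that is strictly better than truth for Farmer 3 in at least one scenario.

18

Suppose Farmer 1 bids 5, Farmer 2 bids 10, Farmer 4 bids 5 and Farmer 5 bids 5.
Bid 10: loses, pays 0, utility 0.
Bid 18: wins, pays 8, utility 10 - 8 = 2.
So bidding 18 beats truth here (2 > 0).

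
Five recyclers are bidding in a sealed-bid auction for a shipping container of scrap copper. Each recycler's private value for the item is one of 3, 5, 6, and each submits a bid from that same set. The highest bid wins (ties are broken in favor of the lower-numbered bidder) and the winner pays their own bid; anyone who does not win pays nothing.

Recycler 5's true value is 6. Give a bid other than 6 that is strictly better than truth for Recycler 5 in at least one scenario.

5

Suppose Recycler 1 bids 3, Recycler 2 bids 3, Recycler 3 bids 3 and Recycler 4 bids 3.
Bid 6: wins, pays 6, utility 6 - 6 = 0.
Bid 5: wins, pays 5, utility 6 - 5 = 1.
So bidding 5 beats truth here (1 > 0).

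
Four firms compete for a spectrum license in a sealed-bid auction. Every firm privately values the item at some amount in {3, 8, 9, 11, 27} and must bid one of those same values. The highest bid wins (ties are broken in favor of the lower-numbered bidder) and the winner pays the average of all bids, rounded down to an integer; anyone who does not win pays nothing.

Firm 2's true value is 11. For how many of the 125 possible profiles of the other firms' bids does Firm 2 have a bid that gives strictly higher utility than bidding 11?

9

Others bid (3, 3, 3): truth gives 6; bid 8 gives 7 > 6. Violating.
Others bid (3, 3, 8): truth gives 5; bid 8 gives 6 > 5. Violating.
Others bid (3, 8, 3): truth gives 5; bid 8 gives 6 > 5. Violating.
Others bid (3, 8, 8): truth gives 4; bid 8 gives 5 > 4. Violating.
Others bid (3, 3, 9): truth gives 5; no alternative beats it.
Others bid (3, 3, 11): truth gives 4; no alternative beats it.
(Checking all 125 profiles: 9 have a profitable deviation, 116 do not.)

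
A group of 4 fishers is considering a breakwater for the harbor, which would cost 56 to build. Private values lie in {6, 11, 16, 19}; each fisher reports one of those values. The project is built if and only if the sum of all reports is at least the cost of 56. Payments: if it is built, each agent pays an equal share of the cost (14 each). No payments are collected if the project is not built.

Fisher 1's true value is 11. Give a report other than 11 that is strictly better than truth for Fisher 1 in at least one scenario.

6

Suppose Fisher 2 reports 11, Fisher 3 reports 16 and Fisher 4 reports 19.
Report 11: project built, pays 14, utility 11 - 14 = -3.
Report 6: project not built, utility 0.
So reporting 6 beats truth here (0 > -3).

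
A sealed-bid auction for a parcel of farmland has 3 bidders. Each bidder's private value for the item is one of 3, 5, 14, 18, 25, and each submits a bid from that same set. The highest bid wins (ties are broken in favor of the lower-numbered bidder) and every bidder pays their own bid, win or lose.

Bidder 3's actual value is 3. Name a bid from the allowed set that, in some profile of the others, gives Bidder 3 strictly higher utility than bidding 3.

5

Suppose Bidder 1 bids 3 and Bidder 2 bids 3.
Bid 3: loses but pays 3, utility -3.
Bid 5: wins, pays 5, utility 3 - 5 = -2.
So bidding 5 beats truth here (-2 > -3).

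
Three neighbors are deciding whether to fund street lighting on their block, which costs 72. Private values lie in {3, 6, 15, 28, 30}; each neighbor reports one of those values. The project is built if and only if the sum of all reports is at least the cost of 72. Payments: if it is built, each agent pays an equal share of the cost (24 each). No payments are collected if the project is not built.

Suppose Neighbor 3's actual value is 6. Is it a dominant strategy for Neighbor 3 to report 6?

Check each profile of the others' reports and compare truth against every alternative report.
Others report (3, 3): truth gives 0, best alternative gives 0.
Others report (3, 6): truth gives 0, best alternative gives 0.
Others report (3, 15): truth gives 0, best alternative gives 0.
Others report (3, 28): truth gives 0, best alternative gives 0.
Others report (3, 30): truth gives 0, best alternative gives 0.
Others report (6, 3): truth gives 0, best alternative gives 0.
(Remaining 19 profiles checked similarly; truth is weakly best in each.)
In every case the truthful report is at least as good as any alternative, so it is a dominant strategy.

Yes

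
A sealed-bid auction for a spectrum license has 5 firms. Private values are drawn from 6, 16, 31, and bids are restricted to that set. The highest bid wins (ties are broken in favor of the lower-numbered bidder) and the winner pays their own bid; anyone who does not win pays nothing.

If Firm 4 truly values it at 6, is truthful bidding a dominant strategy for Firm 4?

Yes

Check each profile of the others' bids and compare truth against every alternative bid.
Others bid (6, 6, 6, 6): truth gives 0, best alternative gives -10.
Others bid (6, 6, 6, 16): truth gives 0, best alternative gives -10.
Others bid (6, 6, 6, 31): truth gives 0, best alternative gives 0.
Others bid (6, 6, 16, 6): truth gives 0, best alternative gives 0.
Others bid (6, 6, 16, 16): truth gives 0, best alternative gives 0.
Others bid (6, 6, 16, 31): truth gives 0, best alternative gives 0.
(Remaining 75 profiles checked similarly; truth is weakly best in each.)
In every case the truthful bid is at least as good as any alternative, so it is a dominant strategy.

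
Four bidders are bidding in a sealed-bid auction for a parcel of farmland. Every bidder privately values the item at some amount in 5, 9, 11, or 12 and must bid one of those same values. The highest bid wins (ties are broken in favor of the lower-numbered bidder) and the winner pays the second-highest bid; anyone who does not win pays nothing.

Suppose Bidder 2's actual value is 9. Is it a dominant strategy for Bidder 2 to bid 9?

Yes

Check each profile of the others' bids and compare truth against every alternative bid.
Others bid (5, 5, 5): truth gives 4, best alternative gives 4.
Others bid (5, 5, 9): truth gives 0, best alternative gives 0.
Others bid (5, 5, 11): truth gives 0, best alternative gives 0.
Others bid (5, 5, 12): truth gives 0, best alternative gives 0.
Others bid (5, 9, 5): truth gives 0, best alternative gives 0.
Others bid (5, 9, 9): truth gives 0, best alternative gives 0.
(Remaining 58 profiles checked similarly; truth is weakly best in each.)
In every case the truthful bid is at least as good as any alternative, so it is a dominant strategy.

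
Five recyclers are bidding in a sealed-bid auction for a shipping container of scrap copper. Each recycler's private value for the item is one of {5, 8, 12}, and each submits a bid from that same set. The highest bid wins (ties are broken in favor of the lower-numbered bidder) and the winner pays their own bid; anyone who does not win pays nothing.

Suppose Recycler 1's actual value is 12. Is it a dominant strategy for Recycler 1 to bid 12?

No

Consider the case where Recycler 2 bids 5, Recycler 3 bids 5, Recycler 4 bids 5 and Recycler 5 bids 5.
Truthful bid 12: wins, pays 12, utility 12 - 12 = 0.
Bid 5 instead: wins, pays 5, utility 12 - 5 = 7.
Since 7 > 0, bidding 5 is strictly better here, so truthful bidding is not dominant.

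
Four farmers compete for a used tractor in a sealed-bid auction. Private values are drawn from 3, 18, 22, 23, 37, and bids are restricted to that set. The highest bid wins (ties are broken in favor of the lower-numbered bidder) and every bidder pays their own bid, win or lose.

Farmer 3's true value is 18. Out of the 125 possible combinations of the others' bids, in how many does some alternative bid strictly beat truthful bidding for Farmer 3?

Others bid (3, 3, 22): truth gives -18; bid 3 gives -3 > -18. Violating.
Others bid (3, 3, 23): truth gives -18; bid 3 gives -3 > -18. Violating.
Others bid (3, 3, 37): truth gives -18; bid 3 gives -3 > -18. Violating.
Others bid (3, 18, 3): truth gives -18; bid 3 gives -3 > -18. Violating.
Others bid (3, 3, 3): truth gives 0; no alternative beats it.
Others bid (3, 3, 18): truth gives 0; no alternative beats it.
(Checking all 125 profiles: 123 have a profitable deviation, 2 do not.)

123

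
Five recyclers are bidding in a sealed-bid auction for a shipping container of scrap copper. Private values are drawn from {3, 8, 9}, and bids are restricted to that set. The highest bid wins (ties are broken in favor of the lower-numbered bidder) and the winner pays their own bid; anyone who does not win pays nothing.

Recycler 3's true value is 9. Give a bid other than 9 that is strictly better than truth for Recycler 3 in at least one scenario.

Suppose Recycler 1 bids 3, Recycler 2 bids 3, Recycler 4 bids 3 and Recycler 5 bids 3.
Bid 9: wins, pays 9, utility 9 - 9 = 0.
Bid 8: wins, pays 8, utility 9 - 8 = 1.
So bidding 8 beats truth here (1 > 0).

8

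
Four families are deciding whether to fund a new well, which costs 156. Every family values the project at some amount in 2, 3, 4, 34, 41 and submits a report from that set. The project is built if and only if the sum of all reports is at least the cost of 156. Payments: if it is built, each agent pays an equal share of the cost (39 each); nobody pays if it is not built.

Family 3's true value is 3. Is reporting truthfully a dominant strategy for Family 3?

Yes

Check each profile of the others' reports and compare truth against every alternative report.
Others report (2, 2, 2): truth gives 0, best alternative gives 0.
Others report (2, 2, 3): truth gives 0, best alternative gives 0.
Others report (2, 2, 4): truth gives 0, best alternative gives 0.
Others report (2, 2, 34): truth gives 0, best alternative gives 0.
Others report (2, 2, 41): truth gives 0, best alternative gives 0.
Others report (2, 3, 2): truth gives 0, best alternative gives 0.
(Remaining 119 profiles checked similarly; truth is weakly best in each.)
In every case the truthful report is at least as good as any alternative, so it is a dominant strategy.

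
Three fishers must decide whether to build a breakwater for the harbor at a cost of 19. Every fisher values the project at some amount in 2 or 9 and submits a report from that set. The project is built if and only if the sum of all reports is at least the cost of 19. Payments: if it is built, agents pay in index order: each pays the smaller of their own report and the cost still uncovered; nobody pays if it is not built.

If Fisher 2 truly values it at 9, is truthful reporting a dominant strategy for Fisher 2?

No

Consider the case where Fisher 1 reports 9 and Fisher 3 reports 9.
Truthful report 9: project built, pays 9, utility 9 - 9 = 0.
Report 2 instead: project built, pays 2, utility 9 - 2 = 7.
Since 7 > 0, reporting 2 is strictly better here, so truthful reporting is not dominant.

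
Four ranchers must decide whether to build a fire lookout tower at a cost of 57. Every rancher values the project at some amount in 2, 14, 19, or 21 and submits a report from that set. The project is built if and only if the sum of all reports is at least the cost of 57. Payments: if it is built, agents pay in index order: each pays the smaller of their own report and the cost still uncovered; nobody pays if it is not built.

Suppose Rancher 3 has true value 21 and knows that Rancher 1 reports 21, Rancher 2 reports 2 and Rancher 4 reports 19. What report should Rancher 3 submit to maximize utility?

19

Report 2: project not built, utility 0.
Report 14: project not built, utility 0.
Report 19: project built, pays 19, utility 21 - 19 = 2.
Report 21: project built, pays 21, utility 21 - 21 = 0.
The best choice is 19 with utility 2.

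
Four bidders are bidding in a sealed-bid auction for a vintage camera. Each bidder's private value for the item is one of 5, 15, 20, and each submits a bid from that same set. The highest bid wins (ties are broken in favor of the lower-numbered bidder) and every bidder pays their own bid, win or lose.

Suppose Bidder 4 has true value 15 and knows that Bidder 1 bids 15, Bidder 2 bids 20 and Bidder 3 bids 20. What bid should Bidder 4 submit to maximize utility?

5

Bid 5: loses but pays 5, utility -5.
Bid 15: loses but pays 15, utility -15.
Bid 20: loses but pays 20, utility -20.
The best choice is 5 with utility -5.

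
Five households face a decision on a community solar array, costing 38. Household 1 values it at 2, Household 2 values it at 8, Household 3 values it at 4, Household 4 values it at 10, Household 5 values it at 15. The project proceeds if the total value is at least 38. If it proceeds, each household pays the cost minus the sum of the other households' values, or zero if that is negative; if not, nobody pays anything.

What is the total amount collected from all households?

34

Total value 39 ≥ cost 38, so it is built.
Household 1: others sum to 37; max(0, 38 - 37) = 1.
Household 2: others sum to 31; max(0, 38 - 31) = 7.
Household 3: others sum to 35; max(0, 38 - 35) = 3.
Household 4: others sum to 29; max(0, 38 - 29) = 9.
Household 5: others sum to 24; max(0, 38 - 24) = 14.
Total collected = 1 + 7 + 3 + 9 + 14 = 34.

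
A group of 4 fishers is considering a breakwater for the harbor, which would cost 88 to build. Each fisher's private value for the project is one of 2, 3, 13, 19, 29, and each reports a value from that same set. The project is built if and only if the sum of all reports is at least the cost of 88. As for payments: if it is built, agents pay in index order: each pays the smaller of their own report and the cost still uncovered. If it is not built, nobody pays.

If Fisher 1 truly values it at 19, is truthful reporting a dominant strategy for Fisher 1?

No

Consider the case where Fisher 2 reports 19, Fisher 3 reports 29 and Fisher 4 reports 29.
Truthful report 19: project built, pays 19, utility 19 - 19 = 0.
Report 13 instead: project built, pays 13, utility 19 - 13 = 6.
Since 6 > 0, reporting 13 is strictly better here, so truthful reporting is not dominant.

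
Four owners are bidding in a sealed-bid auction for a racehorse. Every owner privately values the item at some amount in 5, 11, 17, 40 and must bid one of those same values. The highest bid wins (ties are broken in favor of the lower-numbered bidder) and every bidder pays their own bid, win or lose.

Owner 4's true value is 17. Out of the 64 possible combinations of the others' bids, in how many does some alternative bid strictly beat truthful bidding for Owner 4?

Others bid (5, 5, 5): truth gives 0; bid 11 gives 6 > 0. Violating.
Others bid (5, 5, 17): truth gives -17; bid 5 gives -5 > -17. Violating.
Others bid (5, 5, 40): truth gives -17; bid 5 gives -5 > -17. Violating.
Others bid (5, 11, 17): truth gives -17; bid 5 gives -5 > -17. Violating.
Others bid (5, 5, 11): truth gives 0; no alternative beats it.
Others bid (5, 11, 5): truth gives 0; no alternative beats it.
(Checking all 64 profiles: 57 have a profitable deviation, 7 do not.)

57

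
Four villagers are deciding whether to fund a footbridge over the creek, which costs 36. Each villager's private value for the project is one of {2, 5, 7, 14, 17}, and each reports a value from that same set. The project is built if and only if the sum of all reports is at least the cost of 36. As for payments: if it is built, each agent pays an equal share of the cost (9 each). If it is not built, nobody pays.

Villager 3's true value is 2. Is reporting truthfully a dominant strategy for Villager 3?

Yes

Check each profile of the others' reports and compare truth against every alternative report.
Others report (2, 14, 17): truth gives 0, best alternative gives -7.
Others report (2, 17, 14): truth gives 0, best alternative gives -7.
Others report (5, 14, 14): truth gives 0, best alternative gives -7.
Others report (7, 7, 17): truth gives 0, best alternative gives -7.
Others report (7, 17, 7): truth gives 0, best alternative gives -7.
Others report (14, 2, 17): truth gives 0, best alternative gives -7.
(Remaining 119 profiles checked similarly; truth is weakly best in each.)
In every case the truthful report is at least as good as any alternative, so it is a dominant strategy.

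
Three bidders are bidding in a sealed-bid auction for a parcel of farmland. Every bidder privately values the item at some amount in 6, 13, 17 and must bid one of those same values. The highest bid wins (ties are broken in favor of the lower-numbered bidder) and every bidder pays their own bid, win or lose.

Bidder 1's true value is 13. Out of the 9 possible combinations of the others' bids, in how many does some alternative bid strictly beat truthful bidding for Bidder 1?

6

Others bid (6, 6): truth gives 0; bid 6 gives 7 > 0. Violating.
Others bid (6, 17): truth gives -13; bid 17 gives -4 > -13. Violating.
Others bid (13, 17): truth gives -13; bid 17 gives -4 > -13. Violating.
Others bid (17, 6): truth gives -13; bid 17 gives -4 > -13. Violating.
Others bid (6, 13): truth gives 0; no alternative beats it.
Others bid (13, 6): truth gives 0; no alternative beats it.
(Checking all 9 profiles: 6 have a profitable deviation, 3 do not.)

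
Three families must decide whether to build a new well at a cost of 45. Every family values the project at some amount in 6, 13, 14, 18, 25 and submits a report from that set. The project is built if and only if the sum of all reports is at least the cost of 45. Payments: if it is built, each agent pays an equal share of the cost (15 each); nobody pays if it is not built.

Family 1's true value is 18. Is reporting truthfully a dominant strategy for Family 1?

Consider the case where Family 2 reports 6 and Family 3 reports 14.
Truthful report 18: project not built, utility 0.
Report 25 instead: project built, pays 15, utility 18 - 15 = 3.
Since 3 > 0, reporting 25 is strictly better here, so truthful reporting is not dominant.

No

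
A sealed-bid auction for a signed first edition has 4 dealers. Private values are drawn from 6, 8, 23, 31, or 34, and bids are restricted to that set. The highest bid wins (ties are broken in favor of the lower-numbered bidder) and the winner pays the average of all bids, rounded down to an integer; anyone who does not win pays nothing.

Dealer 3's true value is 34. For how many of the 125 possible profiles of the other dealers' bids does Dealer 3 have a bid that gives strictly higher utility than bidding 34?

28

Others bid (6, 6, 6): truth gives 21; bid 8 gives 28 > 21. Violating.
Others bid (6, 6, 8): truth gives 21; bid 8 gives 27 > 21. Violating.
Others bid (6, 6, 23): truth gives 17; bid 23 gives 20 > 17. Violating.
Others bid (6, 6, 31): truth gives 15; bid 31 gives 16 > 15. Violating.
Others bid (6, 6, 34): truth gives 14; no alternative beats it.
Others bid (6, 8, 31): truth gives 15; no alternative beats it.
(Checking all 125 profiles: 28 have a profitable deviation, 97 do not.)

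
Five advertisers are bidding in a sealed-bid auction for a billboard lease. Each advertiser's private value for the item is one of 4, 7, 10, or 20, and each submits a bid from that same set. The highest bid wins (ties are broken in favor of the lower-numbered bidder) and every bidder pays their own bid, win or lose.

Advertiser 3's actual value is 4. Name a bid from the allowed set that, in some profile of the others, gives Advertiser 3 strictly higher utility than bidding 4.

Suppose Advertiser 1 bids 4, Advertiser 2 bids 4, Advertiser 4 bids 4 and Advertiser 5 bids 4.
Bid 4: loses but pays 4, utility -4.
Bid 7: wins, pays 7, utility 4 - 7 = -3.
So bidding 7 beats truth here (-3 > -4).

7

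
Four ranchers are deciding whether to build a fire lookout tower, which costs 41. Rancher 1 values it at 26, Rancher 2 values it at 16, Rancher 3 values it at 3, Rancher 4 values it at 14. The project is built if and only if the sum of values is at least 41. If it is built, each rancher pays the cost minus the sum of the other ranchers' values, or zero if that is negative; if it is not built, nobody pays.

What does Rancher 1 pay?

Total value 59 ≥ cost 41, so the project is built.
The other ranchers' values sum to 33.
Cost minus that sum is 41 - 33 = 8.

8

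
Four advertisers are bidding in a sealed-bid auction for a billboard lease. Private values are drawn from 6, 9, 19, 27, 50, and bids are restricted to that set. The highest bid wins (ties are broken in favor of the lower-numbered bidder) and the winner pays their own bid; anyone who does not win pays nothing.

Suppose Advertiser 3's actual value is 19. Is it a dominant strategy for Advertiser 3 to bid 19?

No

Consider the case where Advertiser 1 bids 6, Advertiser 2 bids 6 and Advertiser 4 bids 6.
Truthful bid 19: wins, pays 19, utility 19 - 19 = 0.
Bid 9 instead: wins, pays 9, utility 19 - 9 = 10.
Since 10 > 0, bidding 9 is strictly better here, so truthful bidding is not dominant.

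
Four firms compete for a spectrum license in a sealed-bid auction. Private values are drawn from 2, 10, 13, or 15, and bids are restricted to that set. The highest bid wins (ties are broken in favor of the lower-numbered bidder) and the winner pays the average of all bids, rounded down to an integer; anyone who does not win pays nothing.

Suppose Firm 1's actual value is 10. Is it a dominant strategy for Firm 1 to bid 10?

Consider the case where Firm 2 bids 2, Firm 3 bids 2 and Firm 4 bids 2.
Truthful bid 10: wins, pays 4, utility 10 - 4 = 6.
Bid 2 instead: wins, pays 2, utility 10 - 2 = 8.
Since 8 > 6, bidding 2 is strictly better here, so truthful bidding is not dominant.

No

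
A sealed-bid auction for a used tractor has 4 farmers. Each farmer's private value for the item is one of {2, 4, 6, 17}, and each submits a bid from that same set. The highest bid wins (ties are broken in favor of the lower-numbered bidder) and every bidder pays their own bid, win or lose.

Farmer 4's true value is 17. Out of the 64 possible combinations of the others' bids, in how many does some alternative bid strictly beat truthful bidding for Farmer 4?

Others bid (2, 2, 2): truth gives 0; bid 4 gives 13 > 0. Violating.
Others bid (2, 2, 4): truth gives 0; bid 6 gives 11 > 0. Violating.
Others bid (2, 2, 17): truth gives -17; bid 2 gives -2 > -17. Violating.
Others bid (2, 4, 2): truth gives 0; bid 6 gives 11 > 0. Violating.
Others bid (2, 2, 6): truth gives 0; no alternative beats it.
Others bid (2, 4, 6): truth gives 0; no alternative beats it.
(Checking all 64 profiles: 45 have a profitable deviation, 19 do not.)

45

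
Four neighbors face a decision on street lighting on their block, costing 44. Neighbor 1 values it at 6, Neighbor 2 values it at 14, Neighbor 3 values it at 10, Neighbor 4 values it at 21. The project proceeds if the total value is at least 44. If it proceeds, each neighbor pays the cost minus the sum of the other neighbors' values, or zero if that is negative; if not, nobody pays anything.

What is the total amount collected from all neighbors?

24

Total value 51 ≥ cost 44, so it is built.
Neighbor 1: others sum to 45; max(0, 44 - 45) = 0.
Neighbor 2: others sum to 37; max(0, 44 - 37) = 7.
Neighbor 3: others sum to 41; max(0, 44 - 41) = 3.
Neighbor 4: others sum to 30; max(0, 44 - 30) = 14.
Total collected = 0 + 7 + 3 + 14 = 24.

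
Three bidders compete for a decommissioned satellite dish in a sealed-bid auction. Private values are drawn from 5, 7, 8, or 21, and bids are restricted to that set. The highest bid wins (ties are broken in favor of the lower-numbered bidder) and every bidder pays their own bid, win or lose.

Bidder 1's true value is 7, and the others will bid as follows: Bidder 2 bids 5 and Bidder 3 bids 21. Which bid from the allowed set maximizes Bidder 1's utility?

5

Bid 5: loses but pays 5, utility -5.
Bid 7: loses but pays 7, utility -7.
Bid 8: loses but pays 8, utility -8.
Bid 21: wins, pays 21, utility 7 - 21 = -14.
The best choice is 5 with utility -5.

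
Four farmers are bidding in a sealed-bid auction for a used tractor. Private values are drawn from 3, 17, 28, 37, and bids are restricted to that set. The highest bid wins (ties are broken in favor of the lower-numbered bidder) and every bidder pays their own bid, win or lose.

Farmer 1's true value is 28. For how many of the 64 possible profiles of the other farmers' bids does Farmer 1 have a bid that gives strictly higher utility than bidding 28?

45

Others bid (3, 3, 3): truth gives 0; bid 3 gives 25 > 0. Violating.
Others bid (3, 3, 17): truth gives 0; bid 17 gives 11 > 0. Violating.
Others bid (3, 3, 37): truth gives -28; bid 3 gives -3 > -28. Violating.
Others bid (3, 17, 3): truth gives 0; bid 17 gives 11 > 0. Violating.
Others bid (3, 3, 28): truth gives 0; no alternative beats it.
Others bid (3, 17, 28): truth gives 0; no alternative beats it.
(Checking all 64 profiles: 45 have a profitable deviation, 19 do not.)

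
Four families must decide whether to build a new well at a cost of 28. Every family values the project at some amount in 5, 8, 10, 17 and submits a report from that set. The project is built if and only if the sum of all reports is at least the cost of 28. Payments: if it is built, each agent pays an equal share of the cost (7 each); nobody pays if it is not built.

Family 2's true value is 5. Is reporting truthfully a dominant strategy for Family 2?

Yes

Check each profile of the others' reports and compare truth against every alternative report.
Others report (5, 5, 10): truth gives 0, best alternative gives -2.
Others report (5, 8, 8): truth gives 0, best alternative gives -2.
Others report (5, 10, 5): truth gives 0, best alternative gives -2.
Others report (8, 5, 8): truth gives 0, best alternative gives -2.
Others report (8, 8, 5): truth gives 0, best alternative gives -2.
Others report (10, 5, 5): truth gives 0, best alternative gives -2.
(Remaining 58 profiles checked similarly; truth is weakly best in each.)
In every case the truthful report is at least as good as any alternative, so it is a dominant strategy.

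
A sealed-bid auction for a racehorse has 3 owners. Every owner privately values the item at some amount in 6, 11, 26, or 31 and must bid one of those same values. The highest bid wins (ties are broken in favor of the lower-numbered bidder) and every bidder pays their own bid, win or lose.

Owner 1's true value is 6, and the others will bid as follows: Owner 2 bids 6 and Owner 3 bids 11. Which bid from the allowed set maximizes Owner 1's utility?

11

Bid 6: loses but pays 6, utility -6.
Bid 11: wins, pays 11, utility 6 - 11 = -5.
Bid 26: wins, pays 26, utility 6 - 26 = -20.
Bid 31: wins, pays 31, utility 6 - 31 = -25.
The best choice is 11 with utility -5.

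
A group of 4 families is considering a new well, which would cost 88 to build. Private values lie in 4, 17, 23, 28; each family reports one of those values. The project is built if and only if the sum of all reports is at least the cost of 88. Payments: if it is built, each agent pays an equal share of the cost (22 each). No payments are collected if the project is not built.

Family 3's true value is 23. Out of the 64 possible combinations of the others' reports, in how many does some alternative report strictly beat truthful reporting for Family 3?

Others report (4, 28, 28): truth gives 0; report 28 gives 1 > 0. Violating.
Others report (17, 17, 28): truth gives 0; report 28 gives 1 > 0. Violating.
Others report (17, 23, 23): truth gives 0; report 28 gives 1 > 0. Violating.
Others report (17, 28, 17): truth gives 0; report 28 gives 1 > 0. Violating.
Others report (4, 4, 4): truth gives 0; no alternative beats it.
Others report (4, 4, 17): truth gives 0; no alternative beats it.
(Checking all 64 profiles: 9 have a profitable deviation, 55 do not.)

9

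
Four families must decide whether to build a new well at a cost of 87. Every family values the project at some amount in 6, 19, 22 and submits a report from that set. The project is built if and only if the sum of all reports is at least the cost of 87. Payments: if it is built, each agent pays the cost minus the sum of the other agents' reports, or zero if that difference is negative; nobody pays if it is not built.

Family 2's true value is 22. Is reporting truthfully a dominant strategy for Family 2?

Yes

Check each profile of the others' reports and compare truth against every alternative report.
Others report (22, 22, 22): truth gives 1, best alternative gives 0.
Others report (6, 6, 6): truth gives 0, best alternative gives 0.
Others report (6, 6, 19): truth gives 0, best alternative gives 0.
Others report (6, 6, 22): truth gives 0, best alternative gives 0.
Others report (6, 19, 6): truth gives 0, best alternative gives 0.
Others report (6, 19, 19): truth gives 0, best alternative gives 0.
(Remaining 21 profiles checked similarly; truth is weakly best in each.)
In every case the truthful report is at least as good as any alternative, so it is a dominant strategy.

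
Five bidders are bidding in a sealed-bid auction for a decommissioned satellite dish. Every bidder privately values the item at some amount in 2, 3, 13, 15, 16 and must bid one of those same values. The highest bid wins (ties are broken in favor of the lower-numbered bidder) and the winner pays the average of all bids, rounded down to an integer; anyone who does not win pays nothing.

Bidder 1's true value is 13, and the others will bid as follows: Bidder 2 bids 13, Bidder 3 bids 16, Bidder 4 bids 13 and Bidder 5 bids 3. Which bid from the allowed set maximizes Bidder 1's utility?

Bid 2: loses, pays 0, utility 0.
Bid 3: loses, pays 0, utility 0.
Bid 13: loses, pays 0, utility 0.
Bid 15: loses, pays 0, utility 0.
Bid 16: wins, pays 12, utility 13 - 12 = 1.
The best choice is 16 with utility 1.

16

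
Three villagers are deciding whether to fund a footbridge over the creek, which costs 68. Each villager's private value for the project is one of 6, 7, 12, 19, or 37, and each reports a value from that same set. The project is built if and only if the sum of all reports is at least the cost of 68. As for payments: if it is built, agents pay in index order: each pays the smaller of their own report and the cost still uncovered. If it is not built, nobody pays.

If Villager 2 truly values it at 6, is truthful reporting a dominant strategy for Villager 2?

Yes

Check each profile of the others' reports and compare truth against every alternative report.
Others report (37, 37): truth gives 0, best alternative gives -1.
Others report (6, 6): truth gives 0, best alternative gives 0.
Others report (6, 7): truth gives 0, best alternative gives 0.
Others report (6, 12): truth gives 0, best alternative gives 0.
Others report (6, 19): truth gives 0, best alternative gives 0.
Others report (6, 37): truth gives 0, best alternative gives 0.
(Remaining 19 profiles checked similarly; truth is weakly best in each.)
In every case the truthful report is at least as good as any alternative, so it is a dominant strategy.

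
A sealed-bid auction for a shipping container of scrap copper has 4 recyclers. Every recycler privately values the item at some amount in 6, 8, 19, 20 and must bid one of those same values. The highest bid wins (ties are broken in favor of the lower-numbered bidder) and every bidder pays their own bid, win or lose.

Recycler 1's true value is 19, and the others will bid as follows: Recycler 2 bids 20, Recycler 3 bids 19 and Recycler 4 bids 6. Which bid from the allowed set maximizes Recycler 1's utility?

20

Bid 6: loses but pays 6, utility -6.
Bid 8: loses but pays 8, utility -8.
Bid 19: loses but pays 19, utility -19.
Bid 20: wins, pays 20, utility 19 - 20 = -1.
The best choice is 20 with utility -1.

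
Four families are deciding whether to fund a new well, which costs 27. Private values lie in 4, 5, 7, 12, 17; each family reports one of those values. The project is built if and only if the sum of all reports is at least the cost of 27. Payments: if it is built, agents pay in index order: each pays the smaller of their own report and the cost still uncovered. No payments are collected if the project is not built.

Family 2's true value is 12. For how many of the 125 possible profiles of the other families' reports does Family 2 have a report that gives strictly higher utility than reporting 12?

99

Others report (4, 4, 12): truth gives 0; report 7 gives 5 > 0. Violating.
Others report (4, 4, 17): truth gives 0; report 4 gives 8 > 0. Violating.
Others report (4, 5, 12): truth gives 0; report 7 gives 5 > 0. Violating.
Others report (4, 5, 17): truth gives 0; report 4 gives 8 > 0. Violating.
Others report (4, 4, 4): truth gives 0; no alternative beats it.
Others report (4, 4, 5): truth gives 0; no alternative beats it.
(Checking all 125 profiles: 99 have a profitable deviation, 26 do not.)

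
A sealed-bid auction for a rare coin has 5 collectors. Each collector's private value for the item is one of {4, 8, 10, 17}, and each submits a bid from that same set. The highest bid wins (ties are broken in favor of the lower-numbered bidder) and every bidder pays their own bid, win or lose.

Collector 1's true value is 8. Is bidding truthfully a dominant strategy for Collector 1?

No

Consider the case where Collector 2 bids 4, Collector 3 bids 4, Collector 4 bids 4 and Collector 5 bids 4.
Truthful bid 8: wins, pays 8, utility 8 - 8 = 0.
Bid 4 instead: wins, pays 4, utility 8 - 4 = 4.
Since 4 > 0, bidding 4 is strictly better here, so truthful bidding is not dominant.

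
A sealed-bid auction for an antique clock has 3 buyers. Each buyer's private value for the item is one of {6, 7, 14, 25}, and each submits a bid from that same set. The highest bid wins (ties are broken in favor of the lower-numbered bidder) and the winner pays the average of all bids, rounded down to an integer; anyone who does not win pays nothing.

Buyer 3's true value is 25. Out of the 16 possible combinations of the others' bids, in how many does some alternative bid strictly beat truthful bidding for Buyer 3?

Others bid (6, 6): truth gives 13; bid 7 gives 19 > 13. Violating.
Others bid (6, 7): truth gives 13; bid 14 gives 16 > 13. Violating.
Others bid (7, 6): truth gives 13; bid 14 gives 16 > 13. Violating.
Others bid (7, 7): truth gives 12; bid 14 gives 16 > 12. Violating.
Others bid (6, 14): truth gives 10; no alternative beats it.
Others bid (6, 25): truth gives 0; no alternative beats it.
(Checking all 16 profiles: 4 have a profitable deviation, 12 do not.)

4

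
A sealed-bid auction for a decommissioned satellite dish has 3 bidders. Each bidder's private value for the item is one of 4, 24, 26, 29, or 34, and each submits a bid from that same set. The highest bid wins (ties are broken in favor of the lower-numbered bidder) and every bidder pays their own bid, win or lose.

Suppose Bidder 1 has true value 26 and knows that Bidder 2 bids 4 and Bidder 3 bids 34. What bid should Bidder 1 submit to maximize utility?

4

Bid 4: loses but pays 4, utility -4.
Bid 24: loses but pays 24, utility -24.
Bid 26: loses but pays 26, utility -26.
Bid 29: loses but pays 29, utility -29.
Bid 34: wins, pays 34, utility 26 - 34 = -8.
The best choice is 4 with utility -4.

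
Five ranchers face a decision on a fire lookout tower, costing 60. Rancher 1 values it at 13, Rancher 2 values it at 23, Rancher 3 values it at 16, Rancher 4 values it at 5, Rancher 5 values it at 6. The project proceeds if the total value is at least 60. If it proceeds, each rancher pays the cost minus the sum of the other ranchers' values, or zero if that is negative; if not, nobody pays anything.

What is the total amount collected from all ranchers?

48

Total value 63 ≥ cost 60, so it is built.
Rancher 1: others sum to 50; max(0, 60 - 50) = 10.
Rancher 2: others sum to 40; max(0, 60 - 40) = 20.
Rancher 3: others sum to 47; max(0, 60 - 47) = 13.
Rancher 4: others sum to 58; max(0, 60 - 58) = 2.
Rancher 5: others sum to 57; max(0, 60 - 57) = 3.
Total collected = 10 + 20 + 13 + 2 + 3 = 48.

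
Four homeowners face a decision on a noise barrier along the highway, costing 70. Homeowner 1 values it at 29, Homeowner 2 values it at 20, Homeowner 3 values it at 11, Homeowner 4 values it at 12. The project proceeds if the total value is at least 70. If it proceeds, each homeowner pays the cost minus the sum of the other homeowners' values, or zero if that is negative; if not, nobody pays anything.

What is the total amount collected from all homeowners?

Total value 72 ≥ cost 70, so it is built.
Homeowner 1: others sum to 43; max(0, 70 - 43) = 27.
Homeowner 2: others sum to 52; max(0, 70 - 52) = 18.
Homeowner 3: others sum to 61; max(0, 70 - 61) = 9.
Homeowner 4: others sum to 60; max(0, 70 - 60) = 10.
Total collected = 27 + 18 + 9 + 10 = 64.

64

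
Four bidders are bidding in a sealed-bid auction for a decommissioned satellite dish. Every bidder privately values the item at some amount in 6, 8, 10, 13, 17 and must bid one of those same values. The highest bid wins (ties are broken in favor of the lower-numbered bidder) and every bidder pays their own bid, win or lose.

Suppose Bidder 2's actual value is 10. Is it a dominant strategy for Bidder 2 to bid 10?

Consider the case where Bidder 1 bids 6, Bidder 3 bids 6 and Bidder 4 bids 6.
Truthful bid 10: wins, pays 10, utility 10 - 10 = 0.
Bid 8 instead: wins, pays 8, utility 10 - 8 = 2.
Since 2 > 0, bidding 8 is strictly better here, so truthful bidding is not dominant.

No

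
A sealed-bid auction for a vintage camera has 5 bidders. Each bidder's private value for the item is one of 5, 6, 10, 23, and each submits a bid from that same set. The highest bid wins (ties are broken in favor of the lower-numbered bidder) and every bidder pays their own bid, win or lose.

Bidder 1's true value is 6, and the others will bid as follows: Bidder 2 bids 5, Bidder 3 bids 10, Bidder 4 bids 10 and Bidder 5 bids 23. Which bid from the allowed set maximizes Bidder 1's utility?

Bid 5: loses but pays 5, utility -5.
Bid 6: loses but pays 6, utility -6.
Bid 10: loses but pays 10, utility -10.
Bid 23: wins, pays 23, utility 6 - 23 = -17.
The best choice is 5 with utility -5.

5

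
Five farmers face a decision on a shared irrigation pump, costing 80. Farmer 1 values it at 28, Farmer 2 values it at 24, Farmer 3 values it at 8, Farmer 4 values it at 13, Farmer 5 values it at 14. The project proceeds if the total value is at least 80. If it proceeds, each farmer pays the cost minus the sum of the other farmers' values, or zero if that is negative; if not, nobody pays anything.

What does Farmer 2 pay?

17

Total value 87 ≥ cost 80, so the project is built.
The other farmers' values sum to 63.
Cost minus that sum is 80 - 63 = 17.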